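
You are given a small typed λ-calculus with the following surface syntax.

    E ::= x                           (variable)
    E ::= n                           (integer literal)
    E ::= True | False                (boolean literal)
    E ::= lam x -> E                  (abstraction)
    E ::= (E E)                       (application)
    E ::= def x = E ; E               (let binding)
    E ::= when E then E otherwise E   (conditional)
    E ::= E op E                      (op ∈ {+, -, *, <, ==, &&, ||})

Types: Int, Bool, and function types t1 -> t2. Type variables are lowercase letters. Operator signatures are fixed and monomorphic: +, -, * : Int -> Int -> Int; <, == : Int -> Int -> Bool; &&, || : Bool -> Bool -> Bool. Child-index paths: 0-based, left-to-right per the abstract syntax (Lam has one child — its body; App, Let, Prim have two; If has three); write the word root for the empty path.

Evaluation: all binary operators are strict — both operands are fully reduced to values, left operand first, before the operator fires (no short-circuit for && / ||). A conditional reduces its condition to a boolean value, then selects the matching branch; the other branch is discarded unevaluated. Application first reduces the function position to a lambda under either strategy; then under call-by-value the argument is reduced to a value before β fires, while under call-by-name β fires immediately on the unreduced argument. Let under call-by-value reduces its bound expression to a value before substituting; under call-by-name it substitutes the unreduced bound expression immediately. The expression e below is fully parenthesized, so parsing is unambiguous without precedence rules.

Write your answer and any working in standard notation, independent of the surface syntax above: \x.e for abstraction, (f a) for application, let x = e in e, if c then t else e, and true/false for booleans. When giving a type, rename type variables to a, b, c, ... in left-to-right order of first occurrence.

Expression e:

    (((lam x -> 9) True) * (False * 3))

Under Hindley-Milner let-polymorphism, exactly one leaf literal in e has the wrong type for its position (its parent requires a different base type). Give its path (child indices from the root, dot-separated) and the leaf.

Answer: 1.0 : false

Working:
\x._ : a -> Int
  unify a -> Int ~ Bool -> b
  unify a ~ Bool
  unify Int ~ b
_ _ : Int
  unify Int ~ Int
  unify Bool ~ Int
  FAIL: mismatch Bool ~ Int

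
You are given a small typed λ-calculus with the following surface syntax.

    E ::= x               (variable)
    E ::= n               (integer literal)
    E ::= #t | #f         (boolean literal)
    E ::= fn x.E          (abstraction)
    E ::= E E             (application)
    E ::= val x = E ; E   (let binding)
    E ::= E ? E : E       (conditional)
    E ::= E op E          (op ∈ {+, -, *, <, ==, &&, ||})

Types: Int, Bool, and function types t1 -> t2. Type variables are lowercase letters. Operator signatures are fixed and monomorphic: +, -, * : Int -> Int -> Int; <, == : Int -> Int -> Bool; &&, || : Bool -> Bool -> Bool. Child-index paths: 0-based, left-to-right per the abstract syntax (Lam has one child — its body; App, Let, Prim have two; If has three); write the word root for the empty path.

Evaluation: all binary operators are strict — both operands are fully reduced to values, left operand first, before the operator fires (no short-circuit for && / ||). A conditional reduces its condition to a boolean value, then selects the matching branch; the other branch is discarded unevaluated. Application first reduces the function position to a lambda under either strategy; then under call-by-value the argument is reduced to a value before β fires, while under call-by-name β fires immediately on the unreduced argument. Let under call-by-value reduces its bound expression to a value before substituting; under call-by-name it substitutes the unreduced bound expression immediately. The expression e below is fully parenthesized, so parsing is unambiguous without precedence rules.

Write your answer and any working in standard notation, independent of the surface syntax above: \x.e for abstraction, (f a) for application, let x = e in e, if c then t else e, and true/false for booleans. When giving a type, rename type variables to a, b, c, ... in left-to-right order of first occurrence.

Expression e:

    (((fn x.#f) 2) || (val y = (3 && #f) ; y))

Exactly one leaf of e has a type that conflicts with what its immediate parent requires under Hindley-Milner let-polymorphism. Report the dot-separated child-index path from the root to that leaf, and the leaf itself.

Trace:
\x._ : a -> Bool
  unify a -> Bool ~ Int -> b
  unify a ~ Int
  unify Bool ~ b
_ _ : Bool
  unify Bool ~ Bool
  unify Int ~ Bool
  FAIL: mismatch Int ~ Bool

Answer: 1.0.0 : 3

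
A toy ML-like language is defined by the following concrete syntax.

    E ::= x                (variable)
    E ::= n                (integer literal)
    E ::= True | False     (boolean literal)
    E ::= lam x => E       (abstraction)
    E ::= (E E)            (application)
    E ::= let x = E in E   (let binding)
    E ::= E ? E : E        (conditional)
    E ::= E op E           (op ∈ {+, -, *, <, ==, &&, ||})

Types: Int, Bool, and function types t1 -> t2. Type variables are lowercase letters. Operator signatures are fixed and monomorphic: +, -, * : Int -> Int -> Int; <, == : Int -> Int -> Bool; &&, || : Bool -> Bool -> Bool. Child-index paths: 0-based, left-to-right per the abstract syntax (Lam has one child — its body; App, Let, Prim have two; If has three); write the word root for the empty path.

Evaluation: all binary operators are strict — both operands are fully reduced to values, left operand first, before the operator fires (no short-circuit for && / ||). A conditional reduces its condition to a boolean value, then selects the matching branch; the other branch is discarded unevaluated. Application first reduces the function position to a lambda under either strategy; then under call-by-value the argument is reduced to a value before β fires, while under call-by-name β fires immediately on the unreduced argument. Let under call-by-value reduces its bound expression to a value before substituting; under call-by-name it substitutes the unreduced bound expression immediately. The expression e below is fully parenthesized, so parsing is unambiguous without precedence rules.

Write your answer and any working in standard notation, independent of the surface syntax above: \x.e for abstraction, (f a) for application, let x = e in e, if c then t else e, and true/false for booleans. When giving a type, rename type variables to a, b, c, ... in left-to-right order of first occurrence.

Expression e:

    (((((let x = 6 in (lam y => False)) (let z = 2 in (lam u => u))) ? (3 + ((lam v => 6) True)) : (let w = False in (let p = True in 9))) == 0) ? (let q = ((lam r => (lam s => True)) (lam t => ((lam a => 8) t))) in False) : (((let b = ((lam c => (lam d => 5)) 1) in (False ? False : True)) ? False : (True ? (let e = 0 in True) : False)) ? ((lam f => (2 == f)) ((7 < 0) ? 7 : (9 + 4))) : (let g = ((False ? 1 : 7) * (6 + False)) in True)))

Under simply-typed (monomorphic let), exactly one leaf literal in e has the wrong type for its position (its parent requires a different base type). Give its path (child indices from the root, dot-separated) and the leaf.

Working:
let x : Int
\y._ : a -> Bool
let z : Int
u : b
\u._ : b -> b
  unify a -> Bool ~ (b -> b) -> c
  unify a ~ b -> b
  unify Bool ~ c
_ _ : Bool
  unify Bool ~ Bool
  unify Int ~ Int
\v._ : d -> Int
  unify d -> Int ~ Bool -> e
  unify d ~ Bool
  unify Int ~ e
_ _ : Int
  unify Int ~ Int
let w : Bool
let p : Bool
  unify Int ~ Int
  unify Int ~ Int
  unify Int ~ Int
  unify Bool ~ Bool
\s._ : g -> Bool
\r._ : f -> g -> Bool
\a._ : i -> Int
t : h
  unify i -> Int ~ h -> j
  unify i ~ h
  unify Int ~ j
_ _ : Int
\t._ : h -> Int
  unify f -> g -> Bool ~ (h -> Int) -> k
  unify f ~ h -> Int
  unify g -> Bool ~ k
_ _ : g -> Bool
let q : g -> Bool
\d._ : m -> Int
\c._ : l -> m -> Int
  unify l -> m -> Int ~ Int -> n
  unify l ~ Int
  unify m -> Int ~ n
_ _ : m -> Int
let b : m -> Int
  unify Bool ~ Bool
  unify Bool ~ Bool
  unify Bool ~ Bool
  unify Bool ~ Bool
let e : Int
  unify Bool ~ Bool
  unify Bool ~ Bool
  unify Bool ~ Bool
  unify Int ~ Int
f : o
  unify o ~ Int
\f._ : Int -> Bool
  unify Int ~ Int
  unify Int ~ Int
  unify Bool ~ Bool
  unify Int ~ Int
  unify Int ~ Int
  unify Int ~ Int
  unify Int -> Bool ~ Int -> p
  unify Int ~ Int
  unify Bool ~ p
_ _ : Bool
  unify Bool ~ Bool
  unify Int ~ Int
  unify Int ~ Int
  unify Int ~ Int
  unify Bool ~ Int
  FAIL: mismatch Bool ~ Int

Answer: 2.2.0.1.1 : false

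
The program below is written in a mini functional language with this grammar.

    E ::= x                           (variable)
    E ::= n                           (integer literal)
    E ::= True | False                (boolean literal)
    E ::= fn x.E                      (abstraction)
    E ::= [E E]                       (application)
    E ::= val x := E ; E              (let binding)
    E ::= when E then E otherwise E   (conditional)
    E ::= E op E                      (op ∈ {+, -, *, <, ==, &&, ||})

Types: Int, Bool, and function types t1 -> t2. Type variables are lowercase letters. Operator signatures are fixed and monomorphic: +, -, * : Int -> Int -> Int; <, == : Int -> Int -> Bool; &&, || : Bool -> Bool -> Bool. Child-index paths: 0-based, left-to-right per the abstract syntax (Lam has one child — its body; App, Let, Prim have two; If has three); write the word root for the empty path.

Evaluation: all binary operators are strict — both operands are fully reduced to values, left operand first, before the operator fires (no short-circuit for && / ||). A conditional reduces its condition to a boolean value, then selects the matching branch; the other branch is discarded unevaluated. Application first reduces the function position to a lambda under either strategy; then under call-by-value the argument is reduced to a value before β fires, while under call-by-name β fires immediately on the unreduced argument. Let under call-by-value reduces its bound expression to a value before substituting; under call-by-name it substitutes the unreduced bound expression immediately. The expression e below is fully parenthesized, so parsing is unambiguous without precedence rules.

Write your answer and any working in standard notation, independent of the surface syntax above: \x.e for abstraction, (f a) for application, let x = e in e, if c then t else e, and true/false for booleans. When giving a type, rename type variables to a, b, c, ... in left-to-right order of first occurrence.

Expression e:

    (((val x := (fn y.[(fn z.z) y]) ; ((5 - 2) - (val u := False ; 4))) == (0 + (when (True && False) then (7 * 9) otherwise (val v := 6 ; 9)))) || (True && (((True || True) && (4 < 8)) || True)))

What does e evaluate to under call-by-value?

Trace:
step 0: (((let x = (\y.((\z.z) y)) in ((5 - 2) - (let u = false in 4))) == (0 + (if (true && false) then (7 * 9) else (let v = 6 in 9)))) || (true && (((true || true) && (4 < 8)) || true)))
step 1: [let@0.0] ((((5 - 2) - (let u = false in 4)) == (0 + (if (true && false) then (7 * 9) else (let v = 6 in 9)))) || (true && (((true || true) && (4 < 8)) || true)))
step 2: [delta@0.0.0] (((3 - (let u = false in 4)) == (0 + (if (true && false) then (7 * 9) else (let v = 6 in 9)))) || (true && (((true || true) && (4 < 8)) || true)))
step 3: [let@0.0.1] (((3 - 4) == (0 + (if (true && false) then (7 * 9) else (let v = 6 in 9)))) || (true && (((true || true) && (4 < 8)) || true)))
step 4: [delta@0.0] ((-1 == (0 + (if (true && false) then (7 * 9) else (let v = 6 in 9)))) || (true && (((true || true) && (4 < 8)) || true)))
step 5: [delta@0.1.1.0] ((-1 == (0 + (if false then (7 * 9) else (let v = 6 in 9)))) || (true && (((true || true) && (4 < 8)) || true)))
step 6: [if@0.1.1] ((-1 == (0 + (let v = 6 in 9))) || (true && (((true || true) && (4 < 8)) || true)))
step 7: [let@0.1.1] ((-1 == (0 + 9)) || (true && (((true || true) && (4 < 8)) || true)))
step 8: [delta@0.1] ((-1 == 9) || (true && (((true || true) && (4 < 8)) || true)))
step 9: [delta@0] (false || (true && (((true || true) && (4 < 8)) || true)))
step 10: [delta@1.1.0.0] (false || (true && ((true && (4 < 8)) || true)))
step 11: [delta@1.1.0.1] (false || (true && ((true && true) || true)))
step 12: [delta@1.1.0] (false || (true && (true || true)))
step 13: [delta@1.1] (false || (true && true))
step 14: [delta@1] (false || true)
step 15: [delta@root] true

Answer: true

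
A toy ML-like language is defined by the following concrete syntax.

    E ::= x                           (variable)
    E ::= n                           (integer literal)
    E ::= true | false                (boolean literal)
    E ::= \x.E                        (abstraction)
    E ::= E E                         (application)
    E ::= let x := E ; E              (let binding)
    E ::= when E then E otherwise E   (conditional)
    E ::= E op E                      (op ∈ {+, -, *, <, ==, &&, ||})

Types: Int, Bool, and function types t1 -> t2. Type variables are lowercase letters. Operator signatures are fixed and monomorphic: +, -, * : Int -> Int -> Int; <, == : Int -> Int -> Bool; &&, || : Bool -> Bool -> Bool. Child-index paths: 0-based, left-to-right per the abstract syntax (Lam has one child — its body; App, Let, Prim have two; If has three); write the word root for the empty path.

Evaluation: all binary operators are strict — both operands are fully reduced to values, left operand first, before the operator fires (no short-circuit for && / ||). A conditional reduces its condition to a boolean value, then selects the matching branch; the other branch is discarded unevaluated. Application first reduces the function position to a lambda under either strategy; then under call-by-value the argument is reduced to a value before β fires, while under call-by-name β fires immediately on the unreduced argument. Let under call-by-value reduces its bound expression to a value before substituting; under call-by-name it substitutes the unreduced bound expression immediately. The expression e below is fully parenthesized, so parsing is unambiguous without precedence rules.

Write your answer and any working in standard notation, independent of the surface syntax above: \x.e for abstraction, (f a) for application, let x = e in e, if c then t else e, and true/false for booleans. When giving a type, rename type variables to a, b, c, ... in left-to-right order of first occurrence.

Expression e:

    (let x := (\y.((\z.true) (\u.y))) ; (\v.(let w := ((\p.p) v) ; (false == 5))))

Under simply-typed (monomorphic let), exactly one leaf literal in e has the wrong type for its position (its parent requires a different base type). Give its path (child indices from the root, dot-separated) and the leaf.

Answer: 1.0.1.0 : false

Trace:
\z._ : b -> Bool
y : a
\u._ : c -> a
  unify b -> Bool ~ (c -> a) -> d
  unify b ~ c -> a
  unify Bool ~ d
_ _ : Bool
\y._ : a -> Bool
let x : a -> Bool
p : f
\p._ : f -> f
v : e
  unify f -> f ~ e -> g
  unify f ~ e
  unify e ~ g
_ _ : g
let w : g
  unify Bool ~ Int
  FAIL: mismatch Bool ~ Int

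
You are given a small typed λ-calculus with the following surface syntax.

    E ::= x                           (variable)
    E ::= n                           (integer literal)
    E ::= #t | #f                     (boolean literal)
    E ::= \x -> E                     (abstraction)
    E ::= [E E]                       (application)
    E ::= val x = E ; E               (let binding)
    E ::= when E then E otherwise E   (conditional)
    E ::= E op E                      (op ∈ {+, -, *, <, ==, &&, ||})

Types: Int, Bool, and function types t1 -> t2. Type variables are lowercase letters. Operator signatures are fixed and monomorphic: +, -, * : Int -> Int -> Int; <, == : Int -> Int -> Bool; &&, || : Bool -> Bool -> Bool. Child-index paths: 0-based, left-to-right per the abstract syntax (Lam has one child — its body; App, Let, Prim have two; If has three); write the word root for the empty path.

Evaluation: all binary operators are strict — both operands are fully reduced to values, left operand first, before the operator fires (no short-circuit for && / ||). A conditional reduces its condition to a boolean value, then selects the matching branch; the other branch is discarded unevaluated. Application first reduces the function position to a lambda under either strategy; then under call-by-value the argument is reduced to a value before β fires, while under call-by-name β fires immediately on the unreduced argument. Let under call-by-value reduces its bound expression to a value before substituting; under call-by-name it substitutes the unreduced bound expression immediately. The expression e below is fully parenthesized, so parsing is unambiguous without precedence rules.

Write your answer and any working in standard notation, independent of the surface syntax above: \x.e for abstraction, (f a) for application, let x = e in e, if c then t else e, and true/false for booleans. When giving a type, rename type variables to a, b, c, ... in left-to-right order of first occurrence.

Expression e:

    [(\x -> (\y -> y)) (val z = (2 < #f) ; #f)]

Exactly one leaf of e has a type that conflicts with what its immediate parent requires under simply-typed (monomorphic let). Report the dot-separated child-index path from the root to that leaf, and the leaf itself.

Derivation:
y : b
\y._ : b -> b
\x._ : a -> b -> b
  unify Int ~ Int
  unify Bool ~ Int
  FAIL: mismatch Bool ~ Int

Answer: 1.0.1 : false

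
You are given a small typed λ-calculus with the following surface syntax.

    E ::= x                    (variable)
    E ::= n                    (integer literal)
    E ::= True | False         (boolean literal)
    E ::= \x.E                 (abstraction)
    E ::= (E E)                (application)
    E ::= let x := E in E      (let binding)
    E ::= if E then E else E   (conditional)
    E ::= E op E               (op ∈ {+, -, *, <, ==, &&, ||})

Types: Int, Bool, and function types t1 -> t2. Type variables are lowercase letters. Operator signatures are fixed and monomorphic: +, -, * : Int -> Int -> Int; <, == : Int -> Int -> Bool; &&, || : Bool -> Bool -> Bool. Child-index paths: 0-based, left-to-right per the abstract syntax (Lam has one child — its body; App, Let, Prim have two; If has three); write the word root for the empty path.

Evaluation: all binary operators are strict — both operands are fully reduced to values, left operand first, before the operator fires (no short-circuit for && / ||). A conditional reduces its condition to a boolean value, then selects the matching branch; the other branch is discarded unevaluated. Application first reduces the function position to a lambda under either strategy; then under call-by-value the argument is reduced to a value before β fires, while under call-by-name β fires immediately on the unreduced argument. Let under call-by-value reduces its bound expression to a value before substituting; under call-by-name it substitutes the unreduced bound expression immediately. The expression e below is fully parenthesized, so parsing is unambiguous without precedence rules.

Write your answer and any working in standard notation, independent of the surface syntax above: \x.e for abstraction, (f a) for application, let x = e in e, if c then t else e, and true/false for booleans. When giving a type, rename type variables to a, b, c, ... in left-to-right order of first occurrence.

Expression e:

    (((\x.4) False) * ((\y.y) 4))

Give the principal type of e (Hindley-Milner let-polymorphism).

Trace:
\x._ : a -> Int
  unify a -> Int ~ Bool -> b
  unify a ~ Bool
  unify Int ~ b
_ _ : Int
  unify Int ~ Int
y : c
\y._ : c -> c
  unify c -> c ~ Int -> d
  unify c ~ Int
  unify Int ~ d
_ _ : Int
  unify Int ~ Int

Answer: Int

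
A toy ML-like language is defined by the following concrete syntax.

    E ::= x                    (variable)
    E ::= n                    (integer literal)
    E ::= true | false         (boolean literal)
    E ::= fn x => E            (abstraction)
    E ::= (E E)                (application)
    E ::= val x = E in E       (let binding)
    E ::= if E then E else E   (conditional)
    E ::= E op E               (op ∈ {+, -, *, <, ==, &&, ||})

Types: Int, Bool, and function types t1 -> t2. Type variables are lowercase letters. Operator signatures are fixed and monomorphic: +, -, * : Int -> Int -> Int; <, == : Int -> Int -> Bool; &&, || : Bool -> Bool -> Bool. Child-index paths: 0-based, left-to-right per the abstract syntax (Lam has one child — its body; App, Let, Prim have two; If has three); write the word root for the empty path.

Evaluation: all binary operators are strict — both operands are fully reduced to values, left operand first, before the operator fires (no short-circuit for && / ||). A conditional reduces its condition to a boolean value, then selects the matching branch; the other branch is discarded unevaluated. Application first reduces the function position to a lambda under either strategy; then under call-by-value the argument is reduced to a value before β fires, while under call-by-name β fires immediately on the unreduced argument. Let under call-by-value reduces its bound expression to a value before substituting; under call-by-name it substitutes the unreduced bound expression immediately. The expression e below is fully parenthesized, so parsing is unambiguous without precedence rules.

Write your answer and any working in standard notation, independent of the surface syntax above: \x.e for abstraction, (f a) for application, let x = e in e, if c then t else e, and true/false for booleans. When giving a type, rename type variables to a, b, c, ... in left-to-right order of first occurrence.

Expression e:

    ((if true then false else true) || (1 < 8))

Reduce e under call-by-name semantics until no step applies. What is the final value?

Trace:
step 0: ((if true then false else true) || (1 < 8))
step 1: [if@0] (false || (1 < 8))
step 2: [delta@1] (false || true)
step 3: [delta@root] true

Answer: true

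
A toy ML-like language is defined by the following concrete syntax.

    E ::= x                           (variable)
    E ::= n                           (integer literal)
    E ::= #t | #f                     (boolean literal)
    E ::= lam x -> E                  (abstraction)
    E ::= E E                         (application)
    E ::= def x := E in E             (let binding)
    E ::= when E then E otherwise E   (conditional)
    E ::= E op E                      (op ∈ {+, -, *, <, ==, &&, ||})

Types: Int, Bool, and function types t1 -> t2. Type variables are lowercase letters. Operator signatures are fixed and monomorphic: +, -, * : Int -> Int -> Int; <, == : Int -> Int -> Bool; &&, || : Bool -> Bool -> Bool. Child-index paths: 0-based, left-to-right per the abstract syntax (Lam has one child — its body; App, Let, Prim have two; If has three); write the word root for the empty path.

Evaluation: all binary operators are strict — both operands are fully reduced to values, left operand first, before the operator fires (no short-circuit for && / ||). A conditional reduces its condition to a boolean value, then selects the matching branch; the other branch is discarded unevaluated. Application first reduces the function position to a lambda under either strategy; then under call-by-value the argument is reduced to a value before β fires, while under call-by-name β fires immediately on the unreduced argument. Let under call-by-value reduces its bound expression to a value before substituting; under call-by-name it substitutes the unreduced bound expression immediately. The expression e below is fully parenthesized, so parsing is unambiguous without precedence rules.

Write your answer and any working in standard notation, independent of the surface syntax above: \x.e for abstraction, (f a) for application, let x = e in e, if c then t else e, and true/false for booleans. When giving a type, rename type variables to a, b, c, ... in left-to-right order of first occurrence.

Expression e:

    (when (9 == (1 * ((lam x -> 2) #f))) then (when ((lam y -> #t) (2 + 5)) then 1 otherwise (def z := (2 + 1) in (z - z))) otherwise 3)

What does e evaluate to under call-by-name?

Derivation:
step 0: (if (9 == (1 * ((\x.2) false))) then (if ((\y.true) (2 + 5)) then 1 else (let z = (2 + 1) in (z - z))) else 3)
step 1: [beta@0.1.1] (if (9 == (1 * 2)) then (if ((\y.true) (2 + 5)) then 1 else (let z = (2 + 1) in (z - z))) else 3)
step 2: [delta@0.1] (if (9 == 2) then (if ((\y.true) (2 + 5)) then 1 else (let z = (2 + 1) in (z - z))) else 3)
step 3: [delta@0] (if false then (if ((\y.true) (2 + 5)) then 1 else (let z = (2 + 1) in (z - z))) else 3)
step 4: [if@root] 3

Answer: 3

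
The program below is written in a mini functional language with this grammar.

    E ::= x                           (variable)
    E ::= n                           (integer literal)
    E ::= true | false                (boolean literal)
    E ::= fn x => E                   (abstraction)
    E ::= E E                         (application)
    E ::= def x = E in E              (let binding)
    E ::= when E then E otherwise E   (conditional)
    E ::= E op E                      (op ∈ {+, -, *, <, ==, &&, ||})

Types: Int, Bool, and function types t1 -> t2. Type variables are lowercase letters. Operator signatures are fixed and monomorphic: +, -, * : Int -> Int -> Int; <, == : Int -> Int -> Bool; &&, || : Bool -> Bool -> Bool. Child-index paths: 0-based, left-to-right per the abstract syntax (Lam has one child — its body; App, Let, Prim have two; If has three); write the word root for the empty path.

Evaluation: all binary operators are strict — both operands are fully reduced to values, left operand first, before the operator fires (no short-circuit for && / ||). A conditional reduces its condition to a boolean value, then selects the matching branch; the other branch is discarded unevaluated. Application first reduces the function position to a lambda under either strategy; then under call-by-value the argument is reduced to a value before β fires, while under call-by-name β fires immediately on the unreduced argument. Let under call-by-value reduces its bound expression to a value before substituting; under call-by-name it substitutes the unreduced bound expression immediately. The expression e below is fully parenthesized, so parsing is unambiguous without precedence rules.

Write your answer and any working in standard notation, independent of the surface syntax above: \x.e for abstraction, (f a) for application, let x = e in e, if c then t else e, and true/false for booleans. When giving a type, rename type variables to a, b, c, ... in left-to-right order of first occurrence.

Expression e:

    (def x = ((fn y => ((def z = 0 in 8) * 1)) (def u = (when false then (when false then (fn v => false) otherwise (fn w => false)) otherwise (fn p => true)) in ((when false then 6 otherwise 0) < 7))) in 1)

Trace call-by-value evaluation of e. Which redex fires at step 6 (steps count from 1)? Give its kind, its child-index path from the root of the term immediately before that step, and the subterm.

Working:
step 0: (let x = ((\y.((let z = 0 in 8) * 1)) (let u = (if false then (if false then (\v.false) else (\w.false)) else (\p.true)) in ((if false then 6 else 0) < 7))) in 1)
step 1: [if@0.1.0] (let x = ((\y.((let z = 0 in 8) * 1)) (let u = (\p.true) in ((if false then 6 else 0) < 7))) in 1)
step 2: [let@0.1] (let x = ((\y.((let z = 0 in 8) * 1)) ((if false then 6 else 0) < 7)) in 1)
step 3: [if@0.1.0] (let x = ((\y.((let z = 0 in 8) * 1)) (0 < 7)) in 1)
step 4: [delta@0.1] (let x = ((\y.((let z = 0 in 8) * 1)) true) in 1)
step 5: [beta@0] (let x = ((let z = 0 in 8) * 1) in 1)
step 6: [let@0.0] (let x = (8 * 1) in 1)

Answer: let at 0.0 : (let z = 0 in 8)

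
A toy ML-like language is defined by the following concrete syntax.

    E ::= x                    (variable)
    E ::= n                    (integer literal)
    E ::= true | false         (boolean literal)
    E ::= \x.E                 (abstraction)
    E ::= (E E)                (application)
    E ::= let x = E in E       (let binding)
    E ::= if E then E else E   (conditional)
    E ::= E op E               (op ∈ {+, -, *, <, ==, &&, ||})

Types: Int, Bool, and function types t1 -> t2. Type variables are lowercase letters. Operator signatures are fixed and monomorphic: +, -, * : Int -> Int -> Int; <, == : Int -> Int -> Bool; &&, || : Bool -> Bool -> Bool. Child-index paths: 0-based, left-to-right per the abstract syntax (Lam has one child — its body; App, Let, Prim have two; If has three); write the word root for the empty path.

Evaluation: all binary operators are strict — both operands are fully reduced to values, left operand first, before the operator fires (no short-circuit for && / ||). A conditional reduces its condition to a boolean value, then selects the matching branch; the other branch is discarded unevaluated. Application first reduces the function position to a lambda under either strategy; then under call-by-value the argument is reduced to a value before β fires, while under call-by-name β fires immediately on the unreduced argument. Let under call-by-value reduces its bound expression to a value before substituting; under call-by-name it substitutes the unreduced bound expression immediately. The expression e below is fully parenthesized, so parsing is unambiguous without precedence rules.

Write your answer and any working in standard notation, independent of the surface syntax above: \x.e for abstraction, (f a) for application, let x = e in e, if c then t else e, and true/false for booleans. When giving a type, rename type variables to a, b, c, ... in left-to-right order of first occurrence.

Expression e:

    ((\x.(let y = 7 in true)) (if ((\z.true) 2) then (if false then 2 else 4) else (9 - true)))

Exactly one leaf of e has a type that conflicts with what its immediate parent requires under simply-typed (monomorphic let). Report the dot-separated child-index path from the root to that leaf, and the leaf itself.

Answer: 1.2.1 : true

Trace:
let y : Int
\x._ : a -> Bool
\z._ : b -> Bool
  unify b -> Bool ~ Int -> c
  unify b ~ Int
  unify Bool ~ c
_ _ : Bool
  unify Bool ~ Bool
  unify Bool ~ Bool
  unify Int ~ Int
  unify Int ~ Int
  unify Bool ~ Int
  FAIL: mismatch Bool ~ Int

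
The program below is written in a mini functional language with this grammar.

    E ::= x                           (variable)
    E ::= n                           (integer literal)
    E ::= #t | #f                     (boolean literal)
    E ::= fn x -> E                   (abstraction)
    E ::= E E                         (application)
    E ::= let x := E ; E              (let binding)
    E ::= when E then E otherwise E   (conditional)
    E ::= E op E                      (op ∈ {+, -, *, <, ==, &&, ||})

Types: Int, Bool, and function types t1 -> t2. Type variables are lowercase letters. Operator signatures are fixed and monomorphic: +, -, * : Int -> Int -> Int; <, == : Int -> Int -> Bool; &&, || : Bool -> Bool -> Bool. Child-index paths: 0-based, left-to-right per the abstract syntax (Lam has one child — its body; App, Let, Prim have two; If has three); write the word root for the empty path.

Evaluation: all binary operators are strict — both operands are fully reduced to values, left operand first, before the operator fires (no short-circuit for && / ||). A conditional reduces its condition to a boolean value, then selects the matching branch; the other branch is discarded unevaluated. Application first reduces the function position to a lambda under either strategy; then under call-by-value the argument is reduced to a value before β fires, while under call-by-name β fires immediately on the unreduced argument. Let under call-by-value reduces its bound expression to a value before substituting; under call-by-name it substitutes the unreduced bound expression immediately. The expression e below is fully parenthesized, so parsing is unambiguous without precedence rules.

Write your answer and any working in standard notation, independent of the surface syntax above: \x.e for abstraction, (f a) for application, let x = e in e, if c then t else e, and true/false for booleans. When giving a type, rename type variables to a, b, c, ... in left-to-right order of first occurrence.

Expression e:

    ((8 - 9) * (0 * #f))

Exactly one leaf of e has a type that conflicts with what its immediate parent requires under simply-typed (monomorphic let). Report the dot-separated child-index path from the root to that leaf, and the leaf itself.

Derivation:
  unify Int ~ Int
  unify Int ~ Int
  unify Int ~ Int
  unify Int ~ Int
  unify Bool ~ Int
  FAIL: mismatch Bool ~ Int

Answer: 1.1 : false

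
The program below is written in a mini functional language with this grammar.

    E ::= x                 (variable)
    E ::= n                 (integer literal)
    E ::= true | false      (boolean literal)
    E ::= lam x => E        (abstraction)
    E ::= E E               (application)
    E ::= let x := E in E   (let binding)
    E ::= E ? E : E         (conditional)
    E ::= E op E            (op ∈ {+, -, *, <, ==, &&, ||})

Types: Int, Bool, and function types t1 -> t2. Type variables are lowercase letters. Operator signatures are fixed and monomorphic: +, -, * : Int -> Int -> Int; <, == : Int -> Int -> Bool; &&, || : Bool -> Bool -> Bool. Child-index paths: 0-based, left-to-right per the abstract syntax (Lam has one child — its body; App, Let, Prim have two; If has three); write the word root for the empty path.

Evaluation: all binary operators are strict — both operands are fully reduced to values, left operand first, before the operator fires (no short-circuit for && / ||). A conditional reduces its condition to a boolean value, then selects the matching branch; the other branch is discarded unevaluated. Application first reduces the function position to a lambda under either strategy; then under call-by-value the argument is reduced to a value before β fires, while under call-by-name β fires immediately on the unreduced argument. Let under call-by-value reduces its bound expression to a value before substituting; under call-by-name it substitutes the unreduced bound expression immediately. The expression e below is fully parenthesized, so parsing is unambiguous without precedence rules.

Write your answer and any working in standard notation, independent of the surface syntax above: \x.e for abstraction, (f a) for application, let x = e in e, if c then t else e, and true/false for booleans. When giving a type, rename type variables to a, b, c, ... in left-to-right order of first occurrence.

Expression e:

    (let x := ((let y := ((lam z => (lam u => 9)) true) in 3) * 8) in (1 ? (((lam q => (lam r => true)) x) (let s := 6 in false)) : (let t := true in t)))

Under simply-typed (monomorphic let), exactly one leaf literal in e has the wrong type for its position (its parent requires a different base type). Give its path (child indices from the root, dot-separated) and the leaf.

Answer: 1.0 : 1

Trace:
\u._ : b -> Int
\z._ : a -> b -> Int
  unify a -> b -> Int ~ Bool -> c
  unify a ~ Bool
  unify b -> Int ~ c
_ _ : b -> Int
let y : b -> Int
  unify Int ~ Int
  unify Int ~ Int
let x : Int
  unify Int ~ Bool
  FAIL: mismatch Int ~ Bool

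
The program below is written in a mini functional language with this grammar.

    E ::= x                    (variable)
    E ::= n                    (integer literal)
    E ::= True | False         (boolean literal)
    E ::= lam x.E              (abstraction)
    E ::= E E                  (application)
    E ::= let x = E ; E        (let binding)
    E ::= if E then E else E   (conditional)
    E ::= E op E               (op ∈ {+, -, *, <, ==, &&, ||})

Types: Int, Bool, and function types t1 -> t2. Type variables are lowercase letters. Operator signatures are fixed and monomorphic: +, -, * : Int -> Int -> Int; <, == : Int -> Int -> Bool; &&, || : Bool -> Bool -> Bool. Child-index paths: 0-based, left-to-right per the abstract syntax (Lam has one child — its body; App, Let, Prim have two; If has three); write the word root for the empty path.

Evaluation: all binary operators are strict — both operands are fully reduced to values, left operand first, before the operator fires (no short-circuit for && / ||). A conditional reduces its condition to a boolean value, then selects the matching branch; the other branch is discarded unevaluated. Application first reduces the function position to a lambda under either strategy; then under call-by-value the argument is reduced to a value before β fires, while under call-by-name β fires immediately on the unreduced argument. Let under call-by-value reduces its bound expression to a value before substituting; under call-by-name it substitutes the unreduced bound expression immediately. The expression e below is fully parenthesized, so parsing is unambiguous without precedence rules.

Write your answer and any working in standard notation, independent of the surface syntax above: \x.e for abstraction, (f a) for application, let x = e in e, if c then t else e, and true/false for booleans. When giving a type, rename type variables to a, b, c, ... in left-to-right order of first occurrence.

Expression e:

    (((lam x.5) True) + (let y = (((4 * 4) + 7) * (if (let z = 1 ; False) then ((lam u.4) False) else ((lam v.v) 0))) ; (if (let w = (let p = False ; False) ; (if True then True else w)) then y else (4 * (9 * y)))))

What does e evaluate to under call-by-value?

Derivation:
step 0: (((\x.5) true) + (let y = (((4 * 4) + 7) * (if (let z = 1 in false) then ((\u.4) false) else ((\v.v) 0))) in (if (let w = (let p = false in false) in (if true then true else w)) then y else (4 * (9 * y)))))
step 1: [beta@0] (5 + (let y = (((4 * 4) + 7) * (if (let z = 1 in false) then ((\u.4) false) else ((\v.v) 0))) in (if (let w = (let p = false in false) in (if true then true else w)) then y else (4 * (9 * y)))))
step 2: [delta@1.0.0.0] (5 + (let y = ((16 + 7) * (if (let z = 1 in false) then ((\u.4) false) else ((\v.v) 0))) in (if (let w = (let p = false in false) in (if true then true else w)) then y else (4 * (9 * y)))))
step 3: [delta@1.0.0] (5 + (let y = (23 * (if (let z = 1 in false) then ((\u.4) false) else ((\v.v) 0))) in (if (let w = (let p = false in false) in (if true then true else w)) then y else (4 * (9 * y)))))
step 4: [let@1.0.1.0] (5 + (let y = (23 * (if false then ((\u.4) false) else ((\v.v) 0))) in (if (let w = (let p = false in false) in (if true then true else w)) then y else (4 * (9 * y)))))
step 5: [if@1.0.1] (5 + (let y = (23 * ((\v.v) 0)) in (if (let w = (let p = false in false) in (if true then true else w)) then y else (4 * (9 * y)))))
step 6: [beta@1.0.1] (5 + (let y = (23 * 0) in (if (let w = (let p = false in false) in (if true then true else w)) then y else (4 * (9 * y)))))
step 7: [delta@1.0] (5 + (let y = 0 in (if (let w = (let p = false in false) in (if true then true else w)) then y else (4 * (9 * y)))))
step 8: [let@1] (5 + (if (let w = (let p = false in false) in (if true then true else w)) then 0 else (4 * (9 * 0))))
step 9: [let@1.0.0] (5 + (if (let w = false in (if true then true else w)) then 0 else (4 * (9 * 0))))
step 10: [let@1.0] (5 + (if (if true then true else false) then 0 else (4 * (9 * 0))))
step 11: [if@1.0] (5 + (if true then 0 else (4 * (9 * 0))))
step 12: [if@1] (5 + 0)
step 13: [delta@root] 5

Answer: 5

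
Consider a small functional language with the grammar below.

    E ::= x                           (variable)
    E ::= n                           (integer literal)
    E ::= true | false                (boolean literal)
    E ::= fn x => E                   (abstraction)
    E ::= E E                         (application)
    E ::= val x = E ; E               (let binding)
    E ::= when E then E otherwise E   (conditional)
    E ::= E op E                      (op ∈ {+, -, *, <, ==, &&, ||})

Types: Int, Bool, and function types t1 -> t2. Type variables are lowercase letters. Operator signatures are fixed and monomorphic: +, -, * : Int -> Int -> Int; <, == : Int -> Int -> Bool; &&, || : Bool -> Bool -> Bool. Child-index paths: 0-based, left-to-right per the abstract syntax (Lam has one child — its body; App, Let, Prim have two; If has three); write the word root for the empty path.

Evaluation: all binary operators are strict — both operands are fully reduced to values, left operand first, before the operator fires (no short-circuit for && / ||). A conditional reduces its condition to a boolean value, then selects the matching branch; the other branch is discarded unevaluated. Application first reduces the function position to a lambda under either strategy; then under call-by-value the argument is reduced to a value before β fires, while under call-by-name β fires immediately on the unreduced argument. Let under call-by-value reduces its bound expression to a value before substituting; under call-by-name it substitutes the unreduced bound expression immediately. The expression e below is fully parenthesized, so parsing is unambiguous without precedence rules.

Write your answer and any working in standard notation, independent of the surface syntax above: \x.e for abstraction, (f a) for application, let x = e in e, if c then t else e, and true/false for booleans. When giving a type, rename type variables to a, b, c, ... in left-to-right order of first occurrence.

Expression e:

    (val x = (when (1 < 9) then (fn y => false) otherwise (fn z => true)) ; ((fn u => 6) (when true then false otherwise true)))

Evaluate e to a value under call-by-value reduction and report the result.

Working:
step 0: (let x = (if (1 < 9) then (\y.false) else (\z.true)) in ((\u.6) (if true then false else true)))
step 1: [delta@0.0] (let x = (if true then (\y.false) else (\z.true)) in ((\u.6) (if true then false else true)))
step 2: [if@0] (let x = (\y.false) in ((\u.6) (if true then false else true)))
step 3: [let@root] ((\u.6) (if true then false else true))
step 4: [if@1] ((\u.6) false)
step 5: [beta@root] 6

Answer: 6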